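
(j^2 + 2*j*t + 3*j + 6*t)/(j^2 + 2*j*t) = (j + 3)/j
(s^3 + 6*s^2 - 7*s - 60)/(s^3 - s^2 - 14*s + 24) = (s + 5)/(s - 2)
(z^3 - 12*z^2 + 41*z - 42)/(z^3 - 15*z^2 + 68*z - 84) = (z - 3)/(z - 6)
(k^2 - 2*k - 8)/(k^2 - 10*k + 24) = (k + 2)/(k - 6)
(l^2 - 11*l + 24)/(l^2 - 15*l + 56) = (l - 3)/(l - 7)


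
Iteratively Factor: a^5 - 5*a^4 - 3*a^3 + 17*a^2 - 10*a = (a - 1)*(a^4 - 4*a^3 - 7*a^2 + 10*a) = a*(a - 1)*(a^3 - 4*a^2 - 7*a + 10) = a*(a - 1)*(a + 2)*(a^2 - 6*a + 5) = a*(a - 1)^2*(a + 2)*(a - 5)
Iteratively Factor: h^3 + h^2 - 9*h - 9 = (h - 3)*(h^2 + 4*h + 3) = (h - 3)*(h + 3)*(h + 1)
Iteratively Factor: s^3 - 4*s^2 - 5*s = (s + 1)*(s^2 - 5*s) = s*(s + 1)*(s - 5)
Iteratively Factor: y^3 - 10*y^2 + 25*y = (y)*(y^2 - 10*y + 25) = y*(y - 5)*(y - 5)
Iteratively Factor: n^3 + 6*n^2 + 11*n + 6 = (n + 1)*(n^2 + 5*n + 6) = (n + 1)*(n + 3)*(n + 2)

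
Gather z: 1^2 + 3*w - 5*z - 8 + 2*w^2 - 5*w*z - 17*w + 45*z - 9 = 2*w^2 - 14*w + z*(40 - 5*w) - 16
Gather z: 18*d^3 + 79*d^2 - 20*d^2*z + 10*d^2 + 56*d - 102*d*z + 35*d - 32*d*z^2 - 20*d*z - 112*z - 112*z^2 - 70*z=18*d^3 + 89*d^2 + 91*d + z^2*(-32*d - 112) + z*(-20*d^2 - 122*d - 182)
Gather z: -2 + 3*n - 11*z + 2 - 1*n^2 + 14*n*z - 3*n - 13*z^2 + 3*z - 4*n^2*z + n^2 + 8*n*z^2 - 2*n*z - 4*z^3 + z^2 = -4*z^3 + z^2*(8*n - 12) + z*(-4*n^2 + 12*n - 8)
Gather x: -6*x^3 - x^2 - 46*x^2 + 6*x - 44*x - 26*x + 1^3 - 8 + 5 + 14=-6*x^3 - 47*x^2 - 64*x + 12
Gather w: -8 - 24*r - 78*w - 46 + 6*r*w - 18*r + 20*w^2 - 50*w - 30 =-42*r + 20*w^2 + w*(6*r - 128) - 84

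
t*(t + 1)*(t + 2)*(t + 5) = t^4 + 8*t^3 + 17*t^2 + 10*t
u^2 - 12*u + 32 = (u - 8)*(u - 4)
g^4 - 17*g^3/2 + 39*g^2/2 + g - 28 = (g - 4)*(g - 7/2)*(g - 2)*(g + 1)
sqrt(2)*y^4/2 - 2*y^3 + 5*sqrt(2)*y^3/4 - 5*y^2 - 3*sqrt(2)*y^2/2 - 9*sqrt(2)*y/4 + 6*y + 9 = (y - 3/2)*(y + 3)*(y - 2*sqrt(2))*(sqrt(2)*y/2 + sqrt(2)/2)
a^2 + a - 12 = (a - 3)*(a + 4)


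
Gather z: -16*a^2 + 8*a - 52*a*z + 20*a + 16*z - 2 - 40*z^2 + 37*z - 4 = -16*a^2 + 28*a - 40*z^2 + z*(53 - 52*a) - 6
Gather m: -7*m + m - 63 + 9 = -6*m - 54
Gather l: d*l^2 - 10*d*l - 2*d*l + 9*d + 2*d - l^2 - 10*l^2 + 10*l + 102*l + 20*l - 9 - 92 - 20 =11*d + l^2*(d - 11) + l*(132 - 12*d) - 121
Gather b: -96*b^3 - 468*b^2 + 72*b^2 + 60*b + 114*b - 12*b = -96*b^3 - 396*b^2 + 162*b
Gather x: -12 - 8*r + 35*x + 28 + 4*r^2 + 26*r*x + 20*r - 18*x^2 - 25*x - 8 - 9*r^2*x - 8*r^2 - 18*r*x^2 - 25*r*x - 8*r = -4*r^2 + 4*r + x^2*(-18*r - 18) + x*(-9*r^2 + r + 10) + 8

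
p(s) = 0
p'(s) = 0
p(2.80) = 0.00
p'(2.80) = 0.00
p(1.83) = 0.00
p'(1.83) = 0.00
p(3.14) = 0.00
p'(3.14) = 0.00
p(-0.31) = 0.00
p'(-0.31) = 0.00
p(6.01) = 0.00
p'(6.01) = 0.00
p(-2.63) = 0.00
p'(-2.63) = 0.00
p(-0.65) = 0.00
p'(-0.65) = 0.00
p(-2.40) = 0.00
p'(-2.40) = 0.00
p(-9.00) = 0.00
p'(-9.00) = 0.00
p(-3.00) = 0.00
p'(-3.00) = 0.00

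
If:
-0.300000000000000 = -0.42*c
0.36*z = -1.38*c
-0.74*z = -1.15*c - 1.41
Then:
No Solution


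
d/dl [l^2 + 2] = 2*l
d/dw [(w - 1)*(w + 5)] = 2*w + 4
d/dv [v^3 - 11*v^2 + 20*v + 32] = 3*v^2 - 22*v + 20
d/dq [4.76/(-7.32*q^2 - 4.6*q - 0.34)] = (69.6864*q + 21.896)/(7.32*q^2 + 4.6*q + 0.34)^2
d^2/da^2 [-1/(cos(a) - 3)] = (cos(a)^2 + 3*cos(a) - 2)/(cos(a) - 3)^3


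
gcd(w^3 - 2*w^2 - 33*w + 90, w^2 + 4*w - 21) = w - 3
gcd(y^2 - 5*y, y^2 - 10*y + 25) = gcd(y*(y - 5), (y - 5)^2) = y - 5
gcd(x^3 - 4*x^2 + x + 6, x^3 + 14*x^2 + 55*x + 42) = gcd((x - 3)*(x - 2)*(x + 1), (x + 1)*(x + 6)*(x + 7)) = x + 1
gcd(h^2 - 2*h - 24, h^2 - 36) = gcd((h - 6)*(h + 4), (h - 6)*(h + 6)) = h - 6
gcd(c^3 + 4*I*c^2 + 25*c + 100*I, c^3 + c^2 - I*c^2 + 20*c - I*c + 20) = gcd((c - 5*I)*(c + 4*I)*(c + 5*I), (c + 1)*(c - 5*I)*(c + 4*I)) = c^2 - I*c + 20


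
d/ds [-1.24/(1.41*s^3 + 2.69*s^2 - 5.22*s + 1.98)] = (5.2452*s^2 + 6.6712*s - 6.4728)/(1.41*s^3 + 2.69*s^2 - 5.22*s + 1.98)^2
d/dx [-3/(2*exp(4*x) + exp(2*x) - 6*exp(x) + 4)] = 6*(4*exp(3*x) + exp(x) - 3)*exp(x)/(2*exp(4*x) + exp(2*x) - 6*exp(x) + 4)^2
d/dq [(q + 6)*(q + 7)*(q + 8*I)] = 3*q^2 + q*(26 + 16*I) + 42 + 104*I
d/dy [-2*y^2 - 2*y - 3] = -4*y - 2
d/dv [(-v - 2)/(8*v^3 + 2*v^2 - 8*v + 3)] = (-8*v^3 - 2*v^2 + 8*v + 4*(v + 2)*(6*v^2 + v - 2) - 3)/(8*v^3 + 2*v^2 - 8*v + 3)^2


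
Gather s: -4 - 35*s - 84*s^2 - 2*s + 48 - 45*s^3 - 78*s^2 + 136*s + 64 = -45*s^3 - 162*s^2 + 99*s + 108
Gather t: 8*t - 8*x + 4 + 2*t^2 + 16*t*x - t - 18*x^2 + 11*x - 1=2*t^2 + t*(16*x + 7) - 18*x^2 + 3*x + 3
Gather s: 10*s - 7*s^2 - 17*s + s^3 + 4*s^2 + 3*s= s^3 - 3*s^2 - 4*s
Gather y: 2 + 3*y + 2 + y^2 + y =y^2 + 4*y + 4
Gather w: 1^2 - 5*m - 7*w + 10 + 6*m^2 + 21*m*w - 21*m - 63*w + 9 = 6*m^2 - 26*m + w*(21*m - 70) + 20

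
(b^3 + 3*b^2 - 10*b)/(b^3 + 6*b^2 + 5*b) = (b - 2)/(b + 1)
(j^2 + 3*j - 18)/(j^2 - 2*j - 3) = (j + 6)/(j + 1)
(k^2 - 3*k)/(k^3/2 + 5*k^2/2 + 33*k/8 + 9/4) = 8*k*(k - 3)/(4*k^3 + 20*k^2 + 33*k + 18)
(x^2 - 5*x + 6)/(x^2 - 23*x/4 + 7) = 4*(x^2 - 5*x + 6)/(4*x^2 - 23*x + 28)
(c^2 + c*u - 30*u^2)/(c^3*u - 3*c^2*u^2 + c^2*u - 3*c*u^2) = (c^2 + c*u - 30*u^2)/(c*u*(c^2 - 3*c*u + c - 3*u))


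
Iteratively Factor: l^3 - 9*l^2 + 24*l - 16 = (l - 1)*(l^2 - 8*l + 16) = (l - 4)*(l - 1)*(l - 4)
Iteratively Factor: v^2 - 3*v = (v - 3)*(v)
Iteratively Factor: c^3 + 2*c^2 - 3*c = (c - 1)*(c^2 + 3*c) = c*(c - 1)*(c + 3)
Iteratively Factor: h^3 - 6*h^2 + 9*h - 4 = (h - 1)*(h^2 - 5*h + 4) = (h - 1)^2*(h - 4)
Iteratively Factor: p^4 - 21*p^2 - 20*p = (p + 4)*(p^3 - 4*p^2 - 5*p) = (p - 5)*(p + 4)*(p^2 + p) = p*(p - 5)*(p + 4)*(p + 1)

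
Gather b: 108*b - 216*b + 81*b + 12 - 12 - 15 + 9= -27*b - 6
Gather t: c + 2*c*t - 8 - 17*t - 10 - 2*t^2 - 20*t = c - 2*t^2 + t*(2*c - 37) - 18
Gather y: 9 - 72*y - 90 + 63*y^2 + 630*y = 63*y^2 + 558*y - 81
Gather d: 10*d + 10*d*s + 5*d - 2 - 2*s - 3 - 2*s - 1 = d*(10*s + 15) - 4*s - 6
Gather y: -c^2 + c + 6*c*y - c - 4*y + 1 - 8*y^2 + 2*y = -c^2 - 8*y^2 + y*(6*c - 2) + 1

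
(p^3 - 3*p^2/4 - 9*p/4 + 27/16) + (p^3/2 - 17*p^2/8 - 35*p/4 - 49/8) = 3*p^3/2 - 23*p^2/8 - 11*p - 71/16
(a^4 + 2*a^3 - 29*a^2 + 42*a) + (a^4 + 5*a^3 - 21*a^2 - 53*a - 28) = 2*a^4 + 7*a^3 - 50*a^2 - 11*a - 28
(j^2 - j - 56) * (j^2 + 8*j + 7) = j^4 + 7*j^3 - 57*j^2 - 455*j - 392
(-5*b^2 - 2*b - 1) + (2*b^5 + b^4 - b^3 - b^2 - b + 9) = 2*b^5 + b^4 - b^3 - 6*b^2 - 3*b + 8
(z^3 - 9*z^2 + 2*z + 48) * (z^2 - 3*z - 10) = z^5 - 12*z^4 + 19*z^3 + 132*z^2 - 164*z - 480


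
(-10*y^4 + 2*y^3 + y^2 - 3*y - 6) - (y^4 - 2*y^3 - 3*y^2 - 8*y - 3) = -11*y^4 + 4*y^3 + 4*y^2 + 5*y - 3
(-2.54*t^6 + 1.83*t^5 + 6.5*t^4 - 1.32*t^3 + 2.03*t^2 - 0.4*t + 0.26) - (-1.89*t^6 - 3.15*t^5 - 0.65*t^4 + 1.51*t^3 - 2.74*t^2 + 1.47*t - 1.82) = -0.65*t^6 + 4.98*t^5 + 7.15*t^4 - 2.83*t^3 + 4.77*t^2 - 1.87*t + 2.08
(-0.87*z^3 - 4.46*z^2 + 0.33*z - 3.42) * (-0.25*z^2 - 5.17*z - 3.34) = 0.2175*z^5 + 5.6129*z^4 + 25.8815*z^3 + 14.0453*z^2 + 16.5792*z + 11.4228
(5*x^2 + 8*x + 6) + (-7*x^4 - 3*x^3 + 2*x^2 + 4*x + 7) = -7*x^4 - 3*x^3 + 7*x^2 + 12*x + 13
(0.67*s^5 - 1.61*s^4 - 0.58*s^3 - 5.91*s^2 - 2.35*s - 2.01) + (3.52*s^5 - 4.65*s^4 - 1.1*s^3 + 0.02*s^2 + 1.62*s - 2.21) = 4.19*s^5 - 6.26*s^4 - 1.68*s^3 - 5.89*s^2 - 0.73*s - 4.22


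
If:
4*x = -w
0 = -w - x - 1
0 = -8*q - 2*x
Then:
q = -1/12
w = -4/3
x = 1/3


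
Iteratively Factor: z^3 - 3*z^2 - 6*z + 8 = (z - 1)*(z^2 - 2*z - 8) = (z - 1)*(z + 2)*(z - 4)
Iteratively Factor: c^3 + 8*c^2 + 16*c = (c + 4)*(c^2 + 4*c) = (c + 4)^2*(c)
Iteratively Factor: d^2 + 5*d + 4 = (d + 1)*(d + 4)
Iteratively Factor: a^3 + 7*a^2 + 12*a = (a + 3)*(a^2 + 4*a) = a*(a + 3)*(a + 4)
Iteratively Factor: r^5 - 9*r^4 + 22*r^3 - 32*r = (r - 4)*(r^4 - 5*r^3 + 2*r^2 + 8*r) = (r - 4)^2*(r^3 - r^2 - 2*r) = (r - 4)^2*(r + 1)*(r^2 - 2*r) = (r - 4)^2*(r - 2)*(r + 1)*(r)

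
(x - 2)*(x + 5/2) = x^2 + x/2 - 5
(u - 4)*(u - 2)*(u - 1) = u^3 - 7*u^2 + 14*u - 8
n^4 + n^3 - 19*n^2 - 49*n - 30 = (n - 5)*(n + 1)*(n + 2)*(n + 3)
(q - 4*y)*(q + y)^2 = q^3 - 2*q^2*y - 7*q*y^2 - 4*y^3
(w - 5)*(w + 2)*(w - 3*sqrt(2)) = w^3 - 3*sqrt(2)*w^2 - 3*w^2 - 10*w + 9*sqrt(2)*w + 30*sqrt(2)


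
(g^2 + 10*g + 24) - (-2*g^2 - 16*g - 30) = 3*g^2 + 26*g + 54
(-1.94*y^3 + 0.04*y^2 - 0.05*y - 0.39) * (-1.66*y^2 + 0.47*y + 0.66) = 3.2204*y^5 - 0.9782*y^4 - 1.1786*y^3 + 0.6503*y^2 - 0.2163*y - 0.2574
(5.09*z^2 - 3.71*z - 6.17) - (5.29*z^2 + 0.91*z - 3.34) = -0.2*z^2 - 4.62*z - 2.83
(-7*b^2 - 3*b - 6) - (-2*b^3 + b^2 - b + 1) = 2*b^3 - 8*b^2 - 2*b - 7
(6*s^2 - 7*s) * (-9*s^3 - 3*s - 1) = -54*s^5 + 63*s^4 - 18*s^3 + 15*s^2 + 7*s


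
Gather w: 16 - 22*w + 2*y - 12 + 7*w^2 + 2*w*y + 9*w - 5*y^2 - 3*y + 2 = 7*w^2 + w*(2*y - 13) - 5*y^2 - y + 6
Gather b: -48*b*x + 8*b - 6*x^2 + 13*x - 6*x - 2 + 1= b*(8 - 48*x) - 6*x^2 + 7*x - 1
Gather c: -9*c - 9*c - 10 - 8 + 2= -18*c - 16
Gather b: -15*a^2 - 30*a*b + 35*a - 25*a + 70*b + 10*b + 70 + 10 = -15*a^2 + 10*a + b*(80 - 30*a) + 80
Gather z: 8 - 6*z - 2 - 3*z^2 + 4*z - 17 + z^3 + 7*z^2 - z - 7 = z^3 + 4*z^2 - 3*z - 18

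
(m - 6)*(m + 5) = m^2 - m - 30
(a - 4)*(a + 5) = a^2 + a - 20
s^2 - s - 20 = (s - 5)*(s + 4)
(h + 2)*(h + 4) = h^2 + 6*h + 8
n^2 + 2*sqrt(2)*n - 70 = (n - 5*sqrt(2))*(n + 7*sqrt(2))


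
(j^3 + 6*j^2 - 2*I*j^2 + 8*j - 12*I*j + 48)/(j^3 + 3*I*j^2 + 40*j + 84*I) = (j^2 + j*(6 - 4*I) - 24*I)/(j^2 + I*j + 42)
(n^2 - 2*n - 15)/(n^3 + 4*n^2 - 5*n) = (n^2 - 2*n - 15)/(n*(n^2 + 4*n - 5))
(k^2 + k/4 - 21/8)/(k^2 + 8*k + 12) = (k^2 + k/4 - 21/8)/(k^2 + 8*k + 12)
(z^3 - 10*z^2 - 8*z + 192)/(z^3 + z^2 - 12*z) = (z^2 - 14*z + 48)/(z*(z - 3))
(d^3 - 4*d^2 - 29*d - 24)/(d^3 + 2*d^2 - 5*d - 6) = (d - 8)/(d - 2)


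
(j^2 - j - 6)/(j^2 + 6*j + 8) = (j - 3)/(j + 4)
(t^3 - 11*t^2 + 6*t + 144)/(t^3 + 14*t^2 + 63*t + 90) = (t^2 - 14*t + 48)/(t^2 + 11*t + 30)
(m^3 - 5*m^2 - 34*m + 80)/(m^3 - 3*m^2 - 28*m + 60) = (m - 8)/(m - 6)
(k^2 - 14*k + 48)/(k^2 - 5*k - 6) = (k - 8)/(k + 1)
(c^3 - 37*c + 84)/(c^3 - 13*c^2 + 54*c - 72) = (c + 7)/(c - 6)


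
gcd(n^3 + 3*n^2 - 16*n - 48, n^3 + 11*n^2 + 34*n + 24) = n + 4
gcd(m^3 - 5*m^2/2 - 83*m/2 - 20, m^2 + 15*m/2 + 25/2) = m + 5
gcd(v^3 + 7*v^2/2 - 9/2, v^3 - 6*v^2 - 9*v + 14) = v - 1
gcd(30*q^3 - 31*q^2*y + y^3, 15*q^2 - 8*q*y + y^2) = -5*q + y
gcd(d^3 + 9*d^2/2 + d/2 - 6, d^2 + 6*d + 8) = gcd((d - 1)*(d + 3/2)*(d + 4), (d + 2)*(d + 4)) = d + 4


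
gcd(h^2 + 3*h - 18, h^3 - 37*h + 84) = h - 3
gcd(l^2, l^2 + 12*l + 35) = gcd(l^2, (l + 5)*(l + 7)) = 1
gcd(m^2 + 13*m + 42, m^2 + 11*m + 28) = m + 7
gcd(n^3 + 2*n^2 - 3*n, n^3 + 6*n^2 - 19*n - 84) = n + 3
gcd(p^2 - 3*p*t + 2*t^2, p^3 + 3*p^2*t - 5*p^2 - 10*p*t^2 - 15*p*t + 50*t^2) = p - 2*t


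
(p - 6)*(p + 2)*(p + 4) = p^3 - 28*p - 48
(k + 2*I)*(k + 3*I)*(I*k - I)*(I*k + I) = -k^4 - 5*I*k^3 + 7*k^2 + 5*I*k - 6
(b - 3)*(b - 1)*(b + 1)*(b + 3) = b^4 - 10*b^2 + 9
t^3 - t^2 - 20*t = t*(t - 5)*(t + 4)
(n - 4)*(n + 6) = n^2 + 2*n - 24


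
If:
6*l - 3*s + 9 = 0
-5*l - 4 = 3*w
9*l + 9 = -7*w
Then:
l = -1/8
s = 11/4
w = -9/8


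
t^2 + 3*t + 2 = (t + 1)*(t + 2)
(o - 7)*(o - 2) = o^2 - 9*o + 14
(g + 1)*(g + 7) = g^2 + 8*g + 7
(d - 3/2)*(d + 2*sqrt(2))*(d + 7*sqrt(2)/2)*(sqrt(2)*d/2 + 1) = sqrt(2)*d^4/2 - 3*sqrt(2)*d^3/4 + 13*d^3/2 - 39*d^2/4 + 25*sqrt(2)*d^2/2 - 75*sqrt(2)*d/4 + 14*d - 21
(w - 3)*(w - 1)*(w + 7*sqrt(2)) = w^3 - 4*w^2 + 7*sqrt(2)*w^2 - 28*sqrt(2)*w + 3*w + 21*sqrt(2)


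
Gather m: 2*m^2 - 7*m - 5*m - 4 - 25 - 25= 2*m^2 - 12*m - 54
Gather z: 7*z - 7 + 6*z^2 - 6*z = 6*z^2 + z - 7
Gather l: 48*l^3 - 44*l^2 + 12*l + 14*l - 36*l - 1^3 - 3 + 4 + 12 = 48*l^3 - 44*l^2 - 10*l + 12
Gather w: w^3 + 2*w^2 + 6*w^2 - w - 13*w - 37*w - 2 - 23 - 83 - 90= w^3 + 8*w^2 - 51*w - 198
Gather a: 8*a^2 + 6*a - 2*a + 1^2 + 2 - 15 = 8*a^2 + 4*a - 12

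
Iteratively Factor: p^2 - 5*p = (p)*(p - 5)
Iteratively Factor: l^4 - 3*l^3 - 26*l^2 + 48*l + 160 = (l + 4)*(l^3 - 7*l^2 + 2*l + 40) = (l - 5)*(l + 4)*(l^2 - 2*l - 8) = (l - 5)*(l - 4)*(l + 4)*(l + 2)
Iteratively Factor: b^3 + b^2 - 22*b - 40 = (b + 2)*(b^2 - b - 20) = (b - 5)*(b + 2)*(b + 4)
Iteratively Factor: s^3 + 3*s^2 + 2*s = (s)*(s^2 + 3*s + 2) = s*(s + 1)*(s + 2)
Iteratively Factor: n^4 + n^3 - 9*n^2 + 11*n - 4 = (n - 1)*(n^3 + 2*n^2 - 7*n + 4) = (n - 1)^2*(n^2 + 3*n - 4) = (n - 1)^2*(n + 4)*(n - 1)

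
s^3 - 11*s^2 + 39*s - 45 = (s - 5)*(s - 3)^2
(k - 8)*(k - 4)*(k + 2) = k^3 - 10*k^2 + 8*k + 64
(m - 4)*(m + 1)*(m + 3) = m^3 - 13*m - 12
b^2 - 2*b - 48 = (b - 8)*(b + 6)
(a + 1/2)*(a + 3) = a^2 + 7*a/2 + 3/2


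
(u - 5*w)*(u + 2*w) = u^2 - 3*u*w - 10*w^2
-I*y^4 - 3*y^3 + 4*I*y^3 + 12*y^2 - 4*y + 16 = (y - 4)*(y - 2*I)^2*(-I*y + 1)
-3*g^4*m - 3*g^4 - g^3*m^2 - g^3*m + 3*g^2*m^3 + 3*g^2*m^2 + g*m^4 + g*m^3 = (-g + m)*(g + m)*(3*g + m)*(g*m + g)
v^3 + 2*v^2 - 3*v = v*(v - 1)*(v + 3)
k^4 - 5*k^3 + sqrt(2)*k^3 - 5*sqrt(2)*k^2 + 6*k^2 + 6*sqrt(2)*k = k*(k - 3)*(k - 2)*(k + sqrt(2))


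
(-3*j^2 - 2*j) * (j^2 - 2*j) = -3*j^4 + 4*j^3 + 4*j^2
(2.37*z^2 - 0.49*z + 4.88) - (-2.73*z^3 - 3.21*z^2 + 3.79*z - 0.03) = 2.73*z^3 + 5.58*z^2 - 4.28*z + 4.91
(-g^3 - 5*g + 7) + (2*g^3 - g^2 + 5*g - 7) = g^3 - g^2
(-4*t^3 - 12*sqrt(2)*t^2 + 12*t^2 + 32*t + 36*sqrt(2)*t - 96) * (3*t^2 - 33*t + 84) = -12*t^5 - 36*sqrt(2)*t^4 + 168*t^4 - 636*t^3 + 504*sqrt(2)*t^3 - 2196*sqrt(2)*t^2 - 336*t^2 + 3024*sqrt(2)*t + 5856*t - 8064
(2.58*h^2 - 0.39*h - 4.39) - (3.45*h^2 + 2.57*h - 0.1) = -0.87*h^2 - 2.96*h - 4.29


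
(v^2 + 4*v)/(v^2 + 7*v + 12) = v/(v + 3)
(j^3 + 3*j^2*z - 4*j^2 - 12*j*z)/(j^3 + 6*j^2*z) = (j^2 + 3*j*z - 4*j - 12*z)/(j*(j + 6*z))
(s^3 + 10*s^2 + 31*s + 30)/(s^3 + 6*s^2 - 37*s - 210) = (s^2 + 5*s + 6)/(s^2 + s - 42)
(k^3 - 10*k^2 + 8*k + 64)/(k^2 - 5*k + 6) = (k^3 - 10*k^2 + 8*k + 64)/(k^2 - 5*k + 6)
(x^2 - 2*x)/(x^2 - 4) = x/(x + 2)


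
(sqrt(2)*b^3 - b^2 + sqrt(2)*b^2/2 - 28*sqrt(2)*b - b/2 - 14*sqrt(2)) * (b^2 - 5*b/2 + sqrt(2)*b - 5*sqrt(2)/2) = sqrt(2)*b^5 - 2*sqrt(2)*b^4 + b^4 - 121*sqrt(2)*b^3/4 - 2*b^3 - 229*b^2/4 + 58*sqrt(2)*b^2 + 145*sqrt(2)*b/4 + 112*b + 70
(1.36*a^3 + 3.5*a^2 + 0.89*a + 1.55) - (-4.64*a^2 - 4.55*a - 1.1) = 1.36*a^3 + 8.14*a^2 + 5.44*a + 2.65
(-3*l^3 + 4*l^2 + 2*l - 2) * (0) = 0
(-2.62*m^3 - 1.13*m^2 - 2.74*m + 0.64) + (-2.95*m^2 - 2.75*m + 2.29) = -2.62*m^3 - 4.08*m^2 - 5.49*m + 2.93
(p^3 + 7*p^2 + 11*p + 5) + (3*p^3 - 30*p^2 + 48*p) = 4*p^3 - 23*p^2 + 59*p + 5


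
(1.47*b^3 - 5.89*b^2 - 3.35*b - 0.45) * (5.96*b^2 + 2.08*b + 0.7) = 8.7612*b^5 - 32.0468*b^4 - 31.1882*b^3 - 13.773*b^2 - 3.281*b - 0.315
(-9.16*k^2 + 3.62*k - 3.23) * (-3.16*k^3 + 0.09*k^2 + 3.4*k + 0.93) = 28.9456*k^5 - 12.2636*k^4 - 20.6114*k^3 + 3.4985*k^2 - 7.6154*k - 3.0039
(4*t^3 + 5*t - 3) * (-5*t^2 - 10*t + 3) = -20*t^5 - 40*t^4 - 13*t^3 - 35*t^2 + 45*t - 9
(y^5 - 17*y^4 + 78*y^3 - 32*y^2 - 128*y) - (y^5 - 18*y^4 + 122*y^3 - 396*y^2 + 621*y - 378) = y^4 - 44*y^3 + 364*y^2 - 749*y + 378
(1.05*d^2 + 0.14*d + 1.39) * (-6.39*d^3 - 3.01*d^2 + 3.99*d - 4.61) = -6.7095*d^5 - 4.0551*d^4 - 5.114*d^3 - 8.4658*d^2 + 4.9007*d - 6.4079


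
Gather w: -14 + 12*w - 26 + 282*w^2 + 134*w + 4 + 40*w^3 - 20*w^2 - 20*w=40*w^3 + 262*w^2 + 126*w - 36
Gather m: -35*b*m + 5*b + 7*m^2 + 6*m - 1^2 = 5*b + 7*m^2 + m*(6 - 35*b) - 1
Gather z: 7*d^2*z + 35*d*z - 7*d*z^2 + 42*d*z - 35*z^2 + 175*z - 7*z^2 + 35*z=z^2*(-7*d - 42) + z*(7*d^2 + 77*d + 210)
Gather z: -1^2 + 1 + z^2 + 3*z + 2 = z^2 + 3*z + 2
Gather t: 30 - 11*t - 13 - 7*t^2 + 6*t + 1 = -7*t^2 - 5*t + 18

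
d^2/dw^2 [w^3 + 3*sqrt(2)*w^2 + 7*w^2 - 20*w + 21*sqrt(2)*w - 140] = 6*w + 6*sqrt(2) + 14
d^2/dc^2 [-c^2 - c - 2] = -2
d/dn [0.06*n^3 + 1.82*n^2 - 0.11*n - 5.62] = 0.18*n^2 + 3.64*n - 0.11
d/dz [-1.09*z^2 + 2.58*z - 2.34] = 2.58 - 2.18*z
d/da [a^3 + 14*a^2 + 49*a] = 3*a^2 + 28*a + 49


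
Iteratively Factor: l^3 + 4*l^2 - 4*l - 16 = (l + 2)*(l^2 + 2*l - 8) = (l - 2)*(l + 2)*(l + 4)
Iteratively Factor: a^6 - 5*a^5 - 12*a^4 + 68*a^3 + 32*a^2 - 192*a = (a - 4)*(a^5 - a^4 - 16*a^3 + 4*a^2 + 48*a) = a*(a - 4)*(a^4 - a^3 - 16*a^2 + 4*a + 48) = a*(a - 4)*(a + 2)*(a^3 - 3*a^2 - 10*a + 24) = a*(a - 4)*(a + 2)*(a + 3)*(a^2 - 6*a + 8) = a*(a - 4)^2*(a + 2)*(a + 3)*(a - 2)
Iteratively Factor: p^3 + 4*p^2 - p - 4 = (p - 1)*(p^2 + 5*p + 4) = (p - 1)*(p + 4)*(p + 1)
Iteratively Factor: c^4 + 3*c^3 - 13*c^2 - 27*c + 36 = (c - 1)*(c^3 + 4*c^2 - 9*c - 36) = (c - 3)*(c - 1)*(c^2 + 7*c + 12) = (c - 3)*(c - 1)*(c + 4)*(c + 3)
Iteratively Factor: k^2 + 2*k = (k)*(k + 2)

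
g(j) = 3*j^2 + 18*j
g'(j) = 6*j + 18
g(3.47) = 98.58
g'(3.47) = 38.82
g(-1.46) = -19.89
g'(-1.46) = 9.24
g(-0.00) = 0.00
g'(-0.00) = 18.00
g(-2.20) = -25.08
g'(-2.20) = 4.80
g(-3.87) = -24.73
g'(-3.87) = -5.22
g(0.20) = 3.72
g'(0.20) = 19.20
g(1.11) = 23.68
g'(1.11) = 24.66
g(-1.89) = -23.30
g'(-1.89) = 6.66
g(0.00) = 0.00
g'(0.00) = 18.00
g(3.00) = 81.00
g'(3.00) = 36.00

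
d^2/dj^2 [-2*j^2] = -4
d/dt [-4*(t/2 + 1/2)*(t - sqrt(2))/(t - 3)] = 2*(-t^2 + 6*t - 4*sqrt(2) + 3)/(t^2 - 6*t + 9)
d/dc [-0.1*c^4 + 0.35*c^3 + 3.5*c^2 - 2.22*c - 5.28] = -0.4*c^3 + 1.05*c^2 + 7.0*c - 2.22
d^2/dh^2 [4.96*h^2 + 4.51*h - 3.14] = 9.92000000000000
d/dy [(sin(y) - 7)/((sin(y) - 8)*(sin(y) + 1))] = (14*sin(y) + cos(y)^2 - 58)*cos(y)/((sin(y) - 8)^2*(sin(y) + 1)^2)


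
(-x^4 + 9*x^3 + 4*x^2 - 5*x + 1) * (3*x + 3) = -3*x^5 + 24*x^4 + 39*x^3 - 3*x^2 - 12*x + 3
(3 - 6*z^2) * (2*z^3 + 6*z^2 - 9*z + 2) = -12*z^5 - 36*z^4 + 60*z^3 + 6*z^2 - 27*z + 6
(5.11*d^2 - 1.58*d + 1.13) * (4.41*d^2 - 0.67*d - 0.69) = 22.5351*d^4 - 10.3915*d^3 + 2.516*d^2 + 0.3331*d - 0.7797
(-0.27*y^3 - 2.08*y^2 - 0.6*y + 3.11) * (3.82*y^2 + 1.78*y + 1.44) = -1.0314*y^5 - 8.4262*y^4 - 6.3832*y^3 + 7.817*y^2 + 4.6718*y + 4.4784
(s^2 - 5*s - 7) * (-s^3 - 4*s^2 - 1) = -s^5 + s^4 + 27*s^3 + 27*s^2 + 5*s + 7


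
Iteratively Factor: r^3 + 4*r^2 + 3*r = (r + 1)*(r^2 + 3*r) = r*(r + 1)*(r + 3)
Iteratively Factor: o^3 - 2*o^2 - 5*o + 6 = (o - 1)*(o^2 - o - 6) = (o - 1)*(o + 2)*(o - 3)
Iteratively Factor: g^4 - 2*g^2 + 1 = (g - 1)*(g^3 + g^2 - g - 1) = (g - 1)^2*(g^2 + 2*g + 1) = (g - 1)^2*(g + 1)*(g + 1)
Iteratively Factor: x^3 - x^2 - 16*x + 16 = (x + 4)*(x^2 - 5*x + 4) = (x - 1)*(x + 4)*(x - 4)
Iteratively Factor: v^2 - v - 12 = (v - 4)*(v + 3)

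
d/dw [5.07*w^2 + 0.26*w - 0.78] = 10.14*w + 0.26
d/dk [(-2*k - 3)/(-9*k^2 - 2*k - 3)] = 18*k*(-k - 3)/(81*k^4 + 36*k^3 + 58*k^2 + 12*k + 9)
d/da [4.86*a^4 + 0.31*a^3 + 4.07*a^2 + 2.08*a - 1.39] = 19.44*a^3 + 0.93*a^2 + 8.14*a + 2.08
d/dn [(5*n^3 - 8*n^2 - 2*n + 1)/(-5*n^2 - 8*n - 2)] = (-25*n^4 - 80*n^3 + 24*n^2 + 42*n + 12)/(25*n^4 + 80*n^3 + 84*n^2 + 32*n + 4)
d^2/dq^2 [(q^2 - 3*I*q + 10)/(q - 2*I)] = 24/(q^3 - 6*I*q^2 - 12*q + 8*I)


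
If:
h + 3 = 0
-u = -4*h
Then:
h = -3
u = -12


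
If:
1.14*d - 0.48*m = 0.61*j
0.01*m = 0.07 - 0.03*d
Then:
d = 2.33333333333333 - 0.333333333333333*m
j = 4.36065573770492 - 1.40983606557377*m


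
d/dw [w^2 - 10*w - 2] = 2*w - 10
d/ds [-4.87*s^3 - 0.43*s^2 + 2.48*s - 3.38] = -14.61*s^2 - 0.86*s + 2.48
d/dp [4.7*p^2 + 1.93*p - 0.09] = 9.4*p + 1.93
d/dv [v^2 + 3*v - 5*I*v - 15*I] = 2*v + 3 - 5*I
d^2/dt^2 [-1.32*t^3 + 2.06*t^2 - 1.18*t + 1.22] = 4.12 - 7.92*t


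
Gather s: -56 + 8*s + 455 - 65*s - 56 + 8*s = 343 - 49*s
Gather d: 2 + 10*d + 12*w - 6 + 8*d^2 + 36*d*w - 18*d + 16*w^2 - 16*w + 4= 8*d^2 + d*(36*w - 8) + 16*w^2 - 4*w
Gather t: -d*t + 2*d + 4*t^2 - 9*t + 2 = 2*d + 4*t^2 + t*(-d - 9) + 2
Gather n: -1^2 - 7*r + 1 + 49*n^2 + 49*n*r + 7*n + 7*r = 49*n^2 + n*(49*r + 7)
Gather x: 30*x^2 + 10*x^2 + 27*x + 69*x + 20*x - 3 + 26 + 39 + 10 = 40*x^2 + 116*x + 72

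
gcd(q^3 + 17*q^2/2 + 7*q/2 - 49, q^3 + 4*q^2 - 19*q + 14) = q^2 + 5*q - 14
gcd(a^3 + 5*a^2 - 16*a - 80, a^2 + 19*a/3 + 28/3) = a + 4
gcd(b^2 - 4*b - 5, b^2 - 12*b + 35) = b - 5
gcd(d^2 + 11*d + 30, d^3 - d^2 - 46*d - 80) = d + 5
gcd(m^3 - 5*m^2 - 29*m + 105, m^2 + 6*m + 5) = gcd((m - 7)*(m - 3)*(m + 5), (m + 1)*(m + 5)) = m + 5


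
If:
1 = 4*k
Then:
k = 1/4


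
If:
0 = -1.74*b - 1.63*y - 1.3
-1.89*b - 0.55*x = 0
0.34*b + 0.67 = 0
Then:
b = -1.97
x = 6.77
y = 1.31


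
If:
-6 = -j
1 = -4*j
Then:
No Solution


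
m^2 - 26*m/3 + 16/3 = (m - 8)*(m - 2/3)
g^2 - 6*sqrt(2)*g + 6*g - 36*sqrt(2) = (g + 6)*(g - 6*sqrt(2))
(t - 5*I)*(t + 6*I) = t^2 + I*t + 30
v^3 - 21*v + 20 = (v - 4)*(v - 1)*(v + 5)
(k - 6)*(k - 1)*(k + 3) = k^3 - 4*k^2 - 15*k + 18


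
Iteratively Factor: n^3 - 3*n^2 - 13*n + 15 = (n - 1)*(n^2 - 2*n - 15) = (n - 1)*(n + 3)*(n - 5)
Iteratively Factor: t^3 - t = (t - 1)*(t^2 + t) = (t - 1)*(t + 1)*(t)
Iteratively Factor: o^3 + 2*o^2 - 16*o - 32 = (o - 4)*(o^2 + 6*o + 8) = (o - 4)*(o + 2)*(o + 4)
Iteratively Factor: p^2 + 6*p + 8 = (p + 2)*(p + 4)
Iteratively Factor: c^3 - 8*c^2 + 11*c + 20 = (c - 5)*(c^2 - 3*c - 4) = (c - 5)*(c - 4)*(c + 1)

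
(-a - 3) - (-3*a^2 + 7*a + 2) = 3*a^2 - 8*a - 5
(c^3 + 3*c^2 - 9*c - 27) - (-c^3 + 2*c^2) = 2*c^3 + c^2 - 9*c - 27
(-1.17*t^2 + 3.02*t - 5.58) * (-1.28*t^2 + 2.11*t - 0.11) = 1.4976*t^4 - 6.3343*t^3 + 13.6433*t^2 - 12.106*t + 0.6138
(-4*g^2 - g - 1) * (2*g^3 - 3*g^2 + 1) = -8*g^5 + 10*g^4 + g^3 - g^2 - g - 1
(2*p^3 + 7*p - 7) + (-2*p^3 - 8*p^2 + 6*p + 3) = -8*p^2 + 13*p - 4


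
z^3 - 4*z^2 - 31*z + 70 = (z - 7)*(z - 2)*(z + 5)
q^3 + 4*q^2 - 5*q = q*(q - 1)*(q + 5)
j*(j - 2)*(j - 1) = j^3 - 3*j^2 + 2*j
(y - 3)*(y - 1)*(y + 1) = y^3 - 3*y^2 - y + 3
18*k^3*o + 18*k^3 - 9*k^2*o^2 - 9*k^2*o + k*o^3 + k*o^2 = (-6*k + o)*(-3*k + o)*(k*o + k)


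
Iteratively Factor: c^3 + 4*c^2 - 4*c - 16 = (c + 4)*(c^2 - 4) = (c + 2)*(c + 4)*(c - 2)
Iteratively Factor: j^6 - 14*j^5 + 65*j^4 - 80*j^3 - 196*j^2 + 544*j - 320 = (j - 4)*(j^5 - 10*j^4 + 25*j^3 + 20*j^2 - 116*j + 80) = (j - 5)*(j - 4)*(j^4 - 5*j^3 + 20*j - 16) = (j - 5)*(j - 4)^2*(j^3 - j^2 - 4*j + 4) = (j - 5)*(j - 4)^2*(j + 2)*(j^2 - 3*j + 2) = (j - 5)*(j - 4)^2*(j - 2)*(j + 2)*(j - 1)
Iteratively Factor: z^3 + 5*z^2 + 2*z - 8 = (z + 4)*(z^2 + z - 2) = (z + 2)*(z + 4)*(z - 1)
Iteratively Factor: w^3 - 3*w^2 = (w)*(w^2 - 3*w) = w*(w - 3)*(w)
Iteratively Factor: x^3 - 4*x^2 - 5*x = (x + 1)*(x^2 - 5*x) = x*(x + 1)*(x - 5)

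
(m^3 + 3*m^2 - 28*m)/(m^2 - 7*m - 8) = m*(-m^2 - 3*m + 28)/(-m^2 + 7*m + 8)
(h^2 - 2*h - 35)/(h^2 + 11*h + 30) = (h - 7)/(h + 6)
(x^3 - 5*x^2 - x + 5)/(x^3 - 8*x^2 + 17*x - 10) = (x + 1)/(x - 2)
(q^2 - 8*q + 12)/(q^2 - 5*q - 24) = (-q^2 + 8*q - 12)/(-q^2 + 5*q + 24)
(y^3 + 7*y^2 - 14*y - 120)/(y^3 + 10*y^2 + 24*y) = (y^2 + y - 20)/(y*(y + 4))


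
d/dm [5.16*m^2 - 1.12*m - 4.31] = 10.32*m - 1.12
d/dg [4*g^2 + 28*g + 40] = 8*g + 28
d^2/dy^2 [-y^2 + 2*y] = -2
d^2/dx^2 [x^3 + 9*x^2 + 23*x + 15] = 6*x + 18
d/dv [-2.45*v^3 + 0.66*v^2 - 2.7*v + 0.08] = -7.35*v^2 + 1.32*v - 2.7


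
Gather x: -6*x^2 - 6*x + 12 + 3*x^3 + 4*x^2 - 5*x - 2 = 3*x^3 - 2*x^2 - 11*x + 10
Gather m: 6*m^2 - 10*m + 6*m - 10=6*m^2 - 4*m - 10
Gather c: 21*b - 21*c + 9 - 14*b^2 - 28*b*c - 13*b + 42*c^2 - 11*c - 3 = -14*b^2 + 8*b + 42*c^2 + c*(-28*b - 32) + 6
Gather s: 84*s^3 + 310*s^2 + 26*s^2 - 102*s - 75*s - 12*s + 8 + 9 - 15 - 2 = 84*s^3 + 336*s^2 - 189*s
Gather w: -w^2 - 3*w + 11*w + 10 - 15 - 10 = -w^2 + 8*w - 15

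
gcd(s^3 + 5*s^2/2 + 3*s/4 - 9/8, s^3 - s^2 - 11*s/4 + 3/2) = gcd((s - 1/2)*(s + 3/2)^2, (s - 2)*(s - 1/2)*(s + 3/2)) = s^2 + s - 3/4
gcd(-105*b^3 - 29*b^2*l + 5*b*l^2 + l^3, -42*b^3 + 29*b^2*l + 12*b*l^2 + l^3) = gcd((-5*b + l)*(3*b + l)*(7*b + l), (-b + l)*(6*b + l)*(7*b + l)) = 7*b + l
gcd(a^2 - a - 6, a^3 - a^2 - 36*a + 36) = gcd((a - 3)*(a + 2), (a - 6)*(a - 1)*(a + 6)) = 1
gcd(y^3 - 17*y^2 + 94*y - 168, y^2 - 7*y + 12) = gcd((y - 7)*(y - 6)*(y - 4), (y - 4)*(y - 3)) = y - 4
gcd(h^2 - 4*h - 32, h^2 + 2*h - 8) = h + 4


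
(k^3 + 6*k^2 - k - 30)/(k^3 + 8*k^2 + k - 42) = (k + 5)/(k + 7)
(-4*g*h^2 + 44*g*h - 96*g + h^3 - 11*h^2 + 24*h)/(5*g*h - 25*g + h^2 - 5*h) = (-4*g*h^2 + 44*g*h - 96*g + h^3 - 11*h^2 + 24*h)/(5*g*h - 25*g + h^2 - 5*h)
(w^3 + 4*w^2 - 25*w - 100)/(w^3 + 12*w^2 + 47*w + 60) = (w - 5)/(w + 3)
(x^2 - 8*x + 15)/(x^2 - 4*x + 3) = (x - 5)/(x - 1)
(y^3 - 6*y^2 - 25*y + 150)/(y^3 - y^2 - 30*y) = (y - 5)/y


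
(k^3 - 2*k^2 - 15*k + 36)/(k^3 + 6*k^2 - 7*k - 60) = (k - 3)/(k + 5)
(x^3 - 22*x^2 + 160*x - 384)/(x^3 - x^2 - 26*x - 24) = (x^2 - 16*x + 64)/(x^2 + 5*x + 4)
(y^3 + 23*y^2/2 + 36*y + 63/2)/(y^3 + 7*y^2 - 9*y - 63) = (y + 3/2)/(y - 3)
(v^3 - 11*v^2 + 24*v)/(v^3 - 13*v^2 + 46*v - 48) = v/(v - 2)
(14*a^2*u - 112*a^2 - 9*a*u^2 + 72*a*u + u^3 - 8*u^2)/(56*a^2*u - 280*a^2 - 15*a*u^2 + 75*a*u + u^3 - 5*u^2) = (-2*a*u + 16*a + u^2 - 8*u)/(-8*a*u + 40*a + u^2 - 5*u)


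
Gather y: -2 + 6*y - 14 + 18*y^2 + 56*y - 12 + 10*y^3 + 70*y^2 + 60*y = 10*y^3 + 88*y^2 + 122*y - 28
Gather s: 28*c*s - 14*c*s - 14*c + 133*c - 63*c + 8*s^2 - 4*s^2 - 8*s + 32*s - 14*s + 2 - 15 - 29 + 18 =56*c + 4*s^2 + s*(14*c + 10) - 24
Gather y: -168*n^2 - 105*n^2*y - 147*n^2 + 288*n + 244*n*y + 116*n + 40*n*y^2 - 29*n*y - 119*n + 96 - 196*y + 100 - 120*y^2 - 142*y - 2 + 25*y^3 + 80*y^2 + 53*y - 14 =-315*n^2 + 285*n + 25*y^3 + y^2*(40*n - 40) + y*(-105*n^2 + 215*n - 285) + 180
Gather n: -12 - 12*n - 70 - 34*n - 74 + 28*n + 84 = -18*n - 72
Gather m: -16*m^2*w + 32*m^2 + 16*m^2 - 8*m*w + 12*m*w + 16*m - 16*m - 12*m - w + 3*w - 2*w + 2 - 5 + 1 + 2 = m^2*(48 - 16*w) + m*(4*w - 12)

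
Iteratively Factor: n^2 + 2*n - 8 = (n - 2)*(n + 4)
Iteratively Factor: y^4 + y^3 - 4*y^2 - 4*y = (y + 2)*(y^3 - y^2 - 2*y) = (y - 2)*(y + 2)*(y^2 + y) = y*(y - 2)*(y + 2)*(y + 1)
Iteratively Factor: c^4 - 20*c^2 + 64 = (c - 2)*(c^3 + 2*c^2 - 16*c - 32) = (c - 4)*(c - 2)*(c^2 + 6*c + 8) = (c - 4)*(c - 2)*(c + 4)*(c + 2)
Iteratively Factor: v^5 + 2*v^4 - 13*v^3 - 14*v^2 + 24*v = (v + 4)*(v^4 - 2*v^3 - 5*v^2 + 6*v) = v*(v + 4)*(v^3 - 2*v^2 - 5*v + 6) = v*(v - 3)*(v + 4)*(v^2 + v - 2) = v*(v - 3)*(v - 1)*(v + 4)*(v + 2)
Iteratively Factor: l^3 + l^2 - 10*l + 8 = (l - 1)*(l^2 + 2*l - 8) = (l - 1)*(l + 4)*(l - 2)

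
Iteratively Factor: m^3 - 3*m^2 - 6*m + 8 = (m - 4)*(m^2 + m - 2) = (m - 4)*(m - 1)*(m + 2)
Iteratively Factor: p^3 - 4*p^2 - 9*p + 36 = (p - 4)*(p^2 - 9) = (p - 4)*(p + 3)*(p - 3)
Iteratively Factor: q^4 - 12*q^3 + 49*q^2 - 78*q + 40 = (q - 4)*(q^3 - 8*q^2 + 17*q - 10) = (q - 4)*(q - 2)*(q^2 - 6*q + 5) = (q - 4)*(q - 2)*(q - 1)*(q - 5)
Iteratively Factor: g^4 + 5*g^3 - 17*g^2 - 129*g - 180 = (g + 3)*(g^3 + 2*g^2 - 23*g - 60) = (g + 3)*(g + 4)*(g^2 - 2*g - 15) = (g - 5)*(g + 3)*(g + 4)*(g + 3)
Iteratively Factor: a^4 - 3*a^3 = (a)*(a^3 - 3*a^2) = a^2*(a^2 - 3*a) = a^3*(a - 3)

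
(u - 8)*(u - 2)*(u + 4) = u^3 - 6*u^2 - 24*u + 64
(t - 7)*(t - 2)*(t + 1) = t^3 - 8*t^2 + 5*t + 14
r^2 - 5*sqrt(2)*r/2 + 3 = (r - 3*sqrt(2)/2)*(r - sqrt(2))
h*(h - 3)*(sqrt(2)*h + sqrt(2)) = sqrt(2)*h^3 - 2*sqrt(2)*h^2 - 3*sqrt(2)*h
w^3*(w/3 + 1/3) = w^4/3 + w^3/3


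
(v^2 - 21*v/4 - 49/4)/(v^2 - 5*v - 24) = (-4*v^2 + 21*v + 49)/(4*(-v^2 + 5*v + 24))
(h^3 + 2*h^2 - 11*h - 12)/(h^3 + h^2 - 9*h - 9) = (h + 4)/(h + 3)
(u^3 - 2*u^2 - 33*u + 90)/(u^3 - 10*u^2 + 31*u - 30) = (u + 6)/(u - 2)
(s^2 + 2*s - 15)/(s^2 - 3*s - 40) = (s - 3)/(s - 8)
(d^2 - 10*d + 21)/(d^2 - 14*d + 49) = (d - 3)/(d - 7)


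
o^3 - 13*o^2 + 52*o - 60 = (o - 6)*(o - 5)*(o - 2)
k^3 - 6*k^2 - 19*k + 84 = (k - 7)*(k - 3)*(k + 4)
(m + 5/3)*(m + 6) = m^2 + 23*m/3 + 10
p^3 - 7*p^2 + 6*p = p*(p - 6)*(p - 1)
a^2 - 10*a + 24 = (a - 6)*(a - 4)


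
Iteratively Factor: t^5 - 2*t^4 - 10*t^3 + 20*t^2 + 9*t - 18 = (t - 3)*(t^4 + t^3 - 7*t^2 - t + 6) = (t - 3)*(t + 3)*(t^3 - 2*t^2 - t + 2) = (t - 3)*(t + 1)*(t + 3)*(t^2 - 3*t + 2) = (t - 3)*(t - 2)*(t + 1)*(t + 3)*(t - 1)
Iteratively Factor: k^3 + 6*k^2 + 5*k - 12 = (k - 1)*(k^2 + 7*k + 12) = (k - 1)*(k + 3)*(k + 4)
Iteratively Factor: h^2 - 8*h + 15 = (h - 3)*(h - 5)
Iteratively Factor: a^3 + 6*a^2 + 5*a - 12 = (a + 3)*(a^2 + 3*a - 4) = (a + 3)*(a + 4)*(a - 1)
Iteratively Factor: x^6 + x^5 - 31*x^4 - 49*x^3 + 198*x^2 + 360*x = (x - 5)*(x^5 + 6*x^4 - x^3 - 54*x^2 - 72*x) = (x - 5)*(x + 3)*(x^4 + 3*x^3 - 10*x^2 - 24*x) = (x - 5)*(x + 3)*(x + 4)*(x^3 - x^2 - 6*x) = x*(x - 5)*(x + 3)*(x + 4)*(x^2 - x - 6) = x*(x - 5)*(x - 3)*(x + 3)*(x + 4)*(x + 2)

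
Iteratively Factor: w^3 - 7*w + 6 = (w - 2)*(w^2 + 2*w - 3) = (w - 2)*(w + 3)*(w - 1)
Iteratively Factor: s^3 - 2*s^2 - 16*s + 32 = (s + 4)*(s^2 - 6*s + 8) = (s - 4)*(s + 4)*(s - 2)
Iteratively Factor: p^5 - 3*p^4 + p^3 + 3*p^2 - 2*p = (p + 1)*(p^4 - 4*p^3 + 5*p^2 - 2*p) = (p - 2)*(p + 1)*(p^3 - 2*p^2 + p) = p*(p - 2)*(p + 1)*(p^2 - 2*p + 1) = p*(p - 2)*(p - 1)*(p + 1)*(p - 1)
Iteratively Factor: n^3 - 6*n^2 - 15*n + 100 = (n - 5)*(n^2 - n - 20) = (n - 5)*(n + 4)*(n - 5)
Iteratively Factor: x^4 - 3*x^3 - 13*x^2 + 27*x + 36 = (x + 3)*(x^3 - 6*x^2 + 5*x + 12) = (x - 4)*(x + 3)*(x^2 - 2*x - 3) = (x - 4)*(x - 3)*(x + 3)*(x + 1)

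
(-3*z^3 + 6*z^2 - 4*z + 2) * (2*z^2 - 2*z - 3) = -6*z^5 + 18*z^4 - 11*z^3 - 6*z^2 + 8*z - 6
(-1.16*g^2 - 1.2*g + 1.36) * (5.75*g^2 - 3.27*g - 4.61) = -6.67*g^4 - 3.1068*g^3 + 17.0916*g^2 + 1.0848*g - 6.2696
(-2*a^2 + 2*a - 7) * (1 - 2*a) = 4*a^3 - 6*a^2 + 16*a - 7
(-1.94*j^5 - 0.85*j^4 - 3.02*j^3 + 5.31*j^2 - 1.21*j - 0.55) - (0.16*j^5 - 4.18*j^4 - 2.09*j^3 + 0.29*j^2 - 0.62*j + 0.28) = -2.1*j^5 + 3.33*j^4 - 0.93*j^3 + 5.02*j^2 - 0.59*j - 0.83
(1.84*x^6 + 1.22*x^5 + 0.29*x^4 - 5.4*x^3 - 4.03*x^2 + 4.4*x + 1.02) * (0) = 0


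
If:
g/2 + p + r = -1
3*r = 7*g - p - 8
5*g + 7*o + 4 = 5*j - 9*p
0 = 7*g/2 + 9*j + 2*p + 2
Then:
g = 4*r/15 + 14/15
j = 4*r/27 - 7/27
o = 1297*r/945 + 437/945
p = -17*r/15 - 22/15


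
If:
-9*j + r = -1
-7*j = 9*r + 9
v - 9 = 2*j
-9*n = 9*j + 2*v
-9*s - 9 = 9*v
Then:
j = 0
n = -2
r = -1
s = -10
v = 9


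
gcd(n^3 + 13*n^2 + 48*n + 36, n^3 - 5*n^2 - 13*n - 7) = n + 1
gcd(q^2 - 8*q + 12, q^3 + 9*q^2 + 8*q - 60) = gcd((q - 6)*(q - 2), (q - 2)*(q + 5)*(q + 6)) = q - 2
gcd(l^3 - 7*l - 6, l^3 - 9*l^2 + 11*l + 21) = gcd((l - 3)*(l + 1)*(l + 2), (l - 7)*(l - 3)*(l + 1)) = l^2 - 2*l - 3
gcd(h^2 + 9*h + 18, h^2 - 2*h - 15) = h + 3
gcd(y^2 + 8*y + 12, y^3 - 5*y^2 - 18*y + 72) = 1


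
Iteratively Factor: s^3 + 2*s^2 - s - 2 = (s + 2)*(s^2 - 1) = (s + 1)*(s + 2)*(s - 1)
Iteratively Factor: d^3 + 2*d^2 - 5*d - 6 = (d + 3)*(d^2 - d - 2) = (d + 1)*(d + 3)*(d - 2)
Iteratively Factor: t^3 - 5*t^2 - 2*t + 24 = (t + 2)*(t^2 - 7*t + 12) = (t - 3)*(t + 2)*(t - 4)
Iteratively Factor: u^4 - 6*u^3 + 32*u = (u - 4)*(u^3 - 2*u^2 - 8*u) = (u - 4)^2*(u^2 + 2*u) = (u - 4)^2*(u + 2)*(u)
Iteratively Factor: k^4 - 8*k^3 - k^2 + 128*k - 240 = (k - 3)*(k^3 - 5*k^2 - 16*k + 80) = (k - 3)*(k + 4)*(k^2 - 9*k + 20) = (k - 4)*(k - 3)*(k + 4)*(k - 5)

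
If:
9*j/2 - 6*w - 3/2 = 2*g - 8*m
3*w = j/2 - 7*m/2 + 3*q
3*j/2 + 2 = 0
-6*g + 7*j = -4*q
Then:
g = 45*w/29 - 293/348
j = -4/3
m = 33*w/29 + 253/348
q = 135*w/58 + 745/696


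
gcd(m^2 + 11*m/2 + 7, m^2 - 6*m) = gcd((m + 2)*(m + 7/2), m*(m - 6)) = 1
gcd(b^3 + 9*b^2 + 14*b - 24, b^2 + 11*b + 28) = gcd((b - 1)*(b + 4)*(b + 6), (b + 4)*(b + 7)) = b + 4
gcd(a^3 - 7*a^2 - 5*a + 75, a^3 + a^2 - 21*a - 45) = a^2 - 2*a - 15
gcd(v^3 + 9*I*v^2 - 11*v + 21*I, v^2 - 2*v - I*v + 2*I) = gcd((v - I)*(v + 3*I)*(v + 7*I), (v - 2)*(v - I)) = v - I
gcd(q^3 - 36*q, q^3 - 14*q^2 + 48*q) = q^2 - 6*q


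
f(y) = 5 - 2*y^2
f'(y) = -4*y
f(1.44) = 0.85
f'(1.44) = -5.76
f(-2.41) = -6.62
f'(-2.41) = 9.64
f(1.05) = 2.80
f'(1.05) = -4.20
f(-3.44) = -18.67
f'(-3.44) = 13.76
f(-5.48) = -55.06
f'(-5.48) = 21.92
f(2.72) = -9.80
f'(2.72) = -10.88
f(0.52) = 4.46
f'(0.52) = -2.08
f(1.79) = -1.41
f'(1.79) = -7.16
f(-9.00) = -157.00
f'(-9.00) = 36.00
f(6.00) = -67.00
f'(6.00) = -24.00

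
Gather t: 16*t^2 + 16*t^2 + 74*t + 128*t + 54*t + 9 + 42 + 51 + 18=32*t^2 + 256*t + 120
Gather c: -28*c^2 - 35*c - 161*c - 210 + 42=-28*c^2 - 196*c - 168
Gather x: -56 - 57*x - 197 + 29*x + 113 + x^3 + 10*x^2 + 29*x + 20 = x^3 + 10*x^2 + x - 120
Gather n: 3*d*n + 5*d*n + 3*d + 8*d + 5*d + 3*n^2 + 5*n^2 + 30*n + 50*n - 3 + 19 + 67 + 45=16*d + 8*n^2 + n*(8*d + 80) + 128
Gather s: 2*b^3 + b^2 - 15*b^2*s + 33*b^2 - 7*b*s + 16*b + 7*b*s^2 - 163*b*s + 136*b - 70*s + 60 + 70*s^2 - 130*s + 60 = 2*b^3 + 34*b^2 + 152*b + s^2*(7*b + 70) + s*(-15*b^2 - 170*b - 200) + 120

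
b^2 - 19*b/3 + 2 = (b - 6)*(b - 1/3)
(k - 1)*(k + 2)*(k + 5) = k^3 + 6*k^2 + 3*k - 10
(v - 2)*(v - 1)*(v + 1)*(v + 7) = v^4 + 5*v^3 - 15*v^2 - 5*v + 14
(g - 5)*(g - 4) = g^2 - 9*g + 20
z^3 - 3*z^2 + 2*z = z*(z - 2)*(z - 1)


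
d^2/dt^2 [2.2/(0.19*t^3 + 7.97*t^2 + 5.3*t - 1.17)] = (-(2.508*t + 35.068)*(0.19*t^3 + 7.97*t^2 + 5.3*t - 1.17) + 2.2*(0.57*t^2 + 15.94*t + 5.3)*(1.14*t^2 + 31.88*t + 10.6))/(0.19*t^3 + 7.97*t^2 + 5.3*t - 1.17)^3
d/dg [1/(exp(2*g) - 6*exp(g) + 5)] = 2*(3 - exp(g))*exp(g)/(exp(2*g) - 6*exp(g) + 5)^2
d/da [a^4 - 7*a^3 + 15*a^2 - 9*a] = 4*a^3 - 21*a^2 + 30*a - 9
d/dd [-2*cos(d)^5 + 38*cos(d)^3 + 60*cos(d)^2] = 2*(5*cos(d)^3 - 57*cos(d) - 60)*sin(d)*cos(d)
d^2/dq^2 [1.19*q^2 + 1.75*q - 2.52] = 2.38000000000000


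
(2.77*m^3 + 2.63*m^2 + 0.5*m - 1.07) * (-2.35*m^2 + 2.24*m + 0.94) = -6.5095*m^5 + 0.0243000000000002*m^4 + 7.32*m^3 + 6.1067*m^2 - 1.9268*m - 1.0058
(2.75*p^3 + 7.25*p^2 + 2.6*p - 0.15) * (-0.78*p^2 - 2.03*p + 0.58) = -2.145*p^5 - 11.2375*p^4 - 15.1505*p^3 - 0.956*p^2 + 1.8125*p - 0.087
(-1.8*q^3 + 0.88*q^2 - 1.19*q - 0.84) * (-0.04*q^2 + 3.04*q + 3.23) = 0.072*q^5 - 5.5072*q^4 - 3.0912*q^3 - 0.7416*q^2 - 6.3973*q - 2.7132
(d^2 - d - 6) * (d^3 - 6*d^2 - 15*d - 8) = d^5 - 7*d^4 - 15*d^3 + 43*d^2 + 98*d + 48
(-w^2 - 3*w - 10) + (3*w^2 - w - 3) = 2*w^2 - 4*w - 13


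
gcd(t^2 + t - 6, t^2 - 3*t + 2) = t - 2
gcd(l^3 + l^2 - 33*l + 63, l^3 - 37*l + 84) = l^2 + 4*l - 21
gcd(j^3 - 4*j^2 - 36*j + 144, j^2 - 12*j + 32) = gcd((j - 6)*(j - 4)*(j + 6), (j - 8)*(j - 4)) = j - 4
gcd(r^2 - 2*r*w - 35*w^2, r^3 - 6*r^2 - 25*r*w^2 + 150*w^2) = r + 5*w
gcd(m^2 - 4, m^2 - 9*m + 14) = m - 2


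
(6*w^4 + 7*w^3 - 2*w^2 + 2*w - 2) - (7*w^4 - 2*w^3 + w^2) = -w^4 + 9*w^3 - 3*w^2 + 2*w - 2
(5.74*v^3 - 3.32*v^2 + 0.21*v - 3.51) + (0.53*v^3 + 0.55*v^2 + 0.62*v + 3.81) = 6.27*v^3 - 2.77*v^2 + 0.83*v + 0.3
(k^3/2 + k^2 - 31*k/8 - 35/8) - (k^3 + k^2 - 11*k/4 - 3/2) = -k^3/2 - 9*k/8 - 23/8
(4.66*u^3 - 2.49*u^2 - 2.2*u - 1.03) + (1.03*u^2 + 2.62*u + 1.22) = 4.66*u^3 - 1.46*u^2 + 0.42*u + 0.19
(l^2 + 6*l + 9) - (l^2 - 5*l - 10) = 11*l + 19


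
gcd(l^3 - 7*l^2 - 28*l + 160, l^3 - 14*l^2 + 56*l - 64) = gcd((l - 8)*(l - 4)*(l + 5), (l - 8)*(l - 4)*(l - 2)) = l^2 - 12*l + 32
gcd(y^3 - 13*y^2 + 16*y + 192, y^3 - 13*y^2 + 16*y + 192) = y^3 - 13*y^2 + 16*y + 192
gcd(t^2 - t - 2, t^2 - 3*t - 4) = t + 1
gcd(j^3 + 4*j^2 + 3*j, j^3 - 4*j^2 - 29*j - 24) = j^2 + 4*j + 3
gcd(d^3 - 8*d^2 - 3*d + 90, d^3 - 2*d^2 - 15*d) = d^2 - 2*d - 15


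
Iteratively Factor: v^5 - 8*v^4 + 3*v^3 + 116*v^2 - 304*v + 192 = (v + 4)*(v^4 - 12*v^3 + 51*v^2 - 88*v + 48) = (v - 3)*(v + 4)*(v^3 - 9*v^2 + 24*v - 16) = (v - 3)*(v - 1)*(v + 4)*(v^2 - 8*v + 16) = (v - 4)*(v - 3)*(v - 1)*(v + 4)*(v - 4)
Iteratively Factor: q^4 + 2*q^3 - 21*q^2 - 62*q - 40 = (q + 2)*(q^3 - 21*q - 20) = (q - 5)*(q + 2)*(q^2 + 5*q + 4) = (q - 5)*(q + 1)*(q + 2)*(q + 4)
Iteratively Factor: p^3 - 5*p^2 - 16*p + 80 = (p + 4)*(p^2 - 9*p + 20) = (p - 5)*(p + 4)*(p - 4)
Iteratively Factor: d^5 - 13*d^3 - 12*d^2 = (d + 3)*(d^4 - 3*d^3 - 4*d^2) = (d + 1)*(d + 3)*(d^3 - 4*d^2) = d*(d + 1)*(d + 3)*(d^2 - 4*d) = d^2*(d + 1)*(d + 3)*(d - 4)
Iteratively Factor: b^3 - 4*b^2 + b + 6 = (b - 2)*(b^2 - 2*b - 3) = (b - 3)*(b - 2)*(b + 1)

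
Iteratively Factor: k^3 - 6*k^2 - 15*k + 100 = (k - 5)*(k^2 - k - 20) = (k - 5)*(k + 4)*(k - 5)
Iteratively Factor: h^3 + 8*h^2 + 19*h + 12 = (h + 4)*(h^2 + 4*h + 3) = (h + 3)*(h + 4)*(h + 1)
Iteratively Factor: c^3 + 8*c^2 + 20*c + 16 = (c + 4)*(c^2 + 4*c + 4) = (c + 2)*(c + 4)*(c + 2)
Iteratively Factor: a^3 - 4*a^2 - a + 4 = (a + 1)*(a^2 - 5*a + 4) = (a - 4)*(a + 1)*(a - 1)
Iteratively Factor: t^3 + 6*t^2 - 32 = (t + 4)*(t^2 + 2*t - 8) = (t + 4)^2*(t - 2)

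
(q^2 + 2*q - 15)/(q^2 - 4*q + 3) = (q + 5)/(q - 1)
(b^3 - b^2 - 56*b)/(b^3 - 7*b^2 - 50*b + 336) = b/(b - 6)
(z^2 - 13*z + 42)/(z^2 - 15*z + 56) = (z - 6)/(z - 8)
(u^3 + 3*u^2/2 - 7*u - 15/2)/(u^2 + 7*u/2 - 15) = (u^2 + 4*u + 3)/(u + 6)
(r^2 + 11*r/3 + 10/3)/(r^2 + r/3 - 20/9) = 3*(r + 2)/(3*r - 4)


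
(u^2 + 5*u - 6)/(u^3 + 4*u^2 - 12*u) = (u - 1)/(u*(u - 2))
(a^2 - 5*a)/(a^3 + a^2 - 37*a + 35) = a/(a^2 + 6*a - 7)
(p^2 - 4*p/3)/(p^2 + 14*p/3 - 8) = p/(p + 6)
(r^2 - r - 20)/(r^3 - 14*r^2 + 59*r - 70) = (r + 4)/(r^2 - 9*r + 14)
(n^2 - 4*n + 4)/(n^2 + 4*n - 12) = (n - 2)/(n + 6)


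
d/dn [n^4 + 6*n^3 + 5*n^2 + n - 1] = 4*n^3 + 18*n^2 + 10*n + 1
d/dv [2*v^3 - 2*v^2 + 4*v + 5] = 6*v^2 - 4*v + 4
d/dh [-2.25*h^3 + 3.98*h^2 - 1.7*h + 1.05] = -6.75*h^2 + 7.96*h - 1.7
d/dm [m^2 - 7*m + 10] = 2*m - 7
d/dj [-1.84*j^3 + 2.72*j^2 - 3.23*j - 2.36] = -5.52*j^2 + 5.44*j - 3.23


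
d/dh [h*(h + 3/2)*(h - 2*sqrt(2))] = 3*h^2 - 4*sqrt(2)*h + 3*h - 3*sqrt(2)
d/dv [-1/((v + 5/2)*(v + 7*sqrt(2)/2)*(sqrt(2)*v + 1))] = 4*(sqrt(2)*(2*v + 5)*(2*v + 7*sqrt(2)) + 2*(2*v + 5)*(sqrt(2)*v + 1) + 2*(2*v + 7*sqrt(2))*(sqrt(2)*v + 1))/((2*v + 5)^2*(2*v + 7*sqrt(2))^2*(sqrt(2)*v + 1)^2)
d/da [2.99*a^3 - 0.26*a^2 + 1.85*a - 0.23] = 8.97*a^2 - 0.52*a + 1.85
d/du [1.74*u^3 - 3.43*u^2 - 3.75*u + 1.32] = 5.22*u^2 - 6.86*u - 3.75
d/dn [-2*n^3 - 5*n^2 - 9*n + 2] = -6*n^2 - 10*n - 9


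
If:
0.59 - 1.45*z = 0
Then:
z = 0.41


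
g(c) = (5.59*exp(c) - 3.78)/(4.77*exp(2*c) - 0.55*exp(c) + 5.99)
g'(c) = (5.59*exp(c) - 3.78)*(-9.54*exp(2*c) + 0.55*exp(c))/(4.77*exp(2*c) - 0.55*exp(c) + 5.99)^2 + 5.59*exp(c)/(4.77*exp(2*c) - 0.55*exp(c) + 5.99) = (-26.6643*exp(2*c) + 36.0612*exp(c) + 31.4051)*exp(c)/(22.7529*exp(4*c) - 5.247*exp(3*c) + 57.4471*exp(2*c) - 6.589*exp(c) + 35.8801)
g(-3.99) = -0.61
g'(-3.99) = 0.02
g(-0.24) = 0.07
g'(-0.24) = 0.47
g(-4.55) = -0.62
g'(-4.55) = 0.01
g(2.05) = 0.14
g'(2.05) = -0.12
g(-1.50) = -0.41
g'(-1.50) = 0.23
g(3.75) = 0.03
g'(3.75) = -0.03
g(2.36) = 0.10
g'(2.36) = -0.10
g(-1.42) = -0.40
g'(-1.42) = 0.25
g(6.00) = 0.00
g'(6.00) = 0.00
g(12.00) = 0.00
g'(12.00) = 0.00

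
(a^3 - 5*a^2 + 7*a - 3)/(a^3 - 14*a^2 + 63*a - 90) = (a^2 - 2*a + 1)/(a^2 - 11*a + 30)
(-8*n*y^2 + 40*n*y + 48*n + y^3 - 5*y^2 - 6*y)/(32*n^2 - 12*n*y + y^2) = (y^2 - 5*y - 6)/(-4*n + y)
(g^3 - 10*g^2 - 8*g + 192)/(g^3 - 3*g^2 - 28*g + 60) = (g^2 - 4*g - 32)/(g^2 + 3*g - 10)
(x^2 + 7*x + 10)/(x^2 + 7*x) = (x^2 + 7*x + 10)/(x*(x + 7))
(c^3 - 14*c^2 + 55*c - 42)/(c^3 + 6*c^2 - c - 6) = (c^2 - 13*c + 42)/(c^2 + 7*c + 6)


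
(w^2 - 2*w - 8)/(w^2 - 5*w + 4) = (w + 2)/(w - 1)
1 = 1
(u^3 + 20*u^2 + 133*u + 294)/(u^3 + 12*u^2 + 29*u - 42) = (u + 7)/(u - 1)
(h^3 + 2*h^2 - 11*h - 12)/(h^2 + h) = h + 1 - 12/h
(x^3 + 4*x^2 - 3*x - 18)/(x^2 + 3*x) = x + 1 - 6/x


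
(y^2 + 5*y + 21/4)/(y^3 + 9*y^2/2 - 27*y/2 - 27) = (y + 7/2)/(y^2 + 3*y - 18)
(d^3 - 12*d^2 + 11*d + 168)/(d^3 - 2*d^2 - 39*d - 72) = (d - 7)/(d + 3)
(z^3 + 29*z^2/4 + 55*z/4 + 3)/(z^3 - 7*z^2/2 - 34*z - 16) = (4*z^2 + 13*z + 3)/(2*(2*z^2 - 15*z - 8))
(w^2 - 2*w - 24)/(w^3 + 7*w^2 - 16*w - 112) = (w - 6)/(w^2 + 3*w - 28)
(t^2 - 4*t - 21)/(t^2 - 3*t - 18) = (t - 7)/(t - 6)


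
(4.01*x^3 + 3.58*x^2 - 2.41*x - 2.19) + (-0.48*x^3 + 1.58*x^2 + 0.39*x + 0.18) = 3.53*x^3 + 5.16*x^2 - 2.02*x - 2.01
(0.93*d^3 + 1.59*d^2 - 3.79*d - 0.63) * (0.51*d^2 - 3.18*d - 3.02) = 0.4743*d^5 - 2.1465*d^4 - 9.7977*d^3 + 6.9291*d^2 + 13.4492*d + 1.9026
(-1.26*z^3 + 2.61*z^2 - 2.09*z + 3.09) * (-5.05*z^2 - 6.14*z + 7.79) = 6.363*z^5 - 5.4441*z^4 - 15.2863*z^3 + 17.56*z^2 - 35.2537*z + 24.0711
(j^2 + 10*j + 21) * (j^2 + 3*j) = j^4 + 13*j^3 + 51*j^2 + 63*j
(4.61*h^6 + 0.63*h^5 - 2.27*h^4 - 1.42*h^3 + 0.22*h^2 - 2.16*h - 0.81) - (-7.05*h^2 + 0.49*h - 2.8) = 4.61*h^6 + 0.63*h^5 - 2.27*h^4 - 1.42*h^3 + 7.27*h^2 - 2.65*h + 1.99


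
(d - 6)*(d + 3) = d^2 - 3*d - 18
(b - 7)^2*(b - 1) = b^3 - 15*b^2 + 63*b - 49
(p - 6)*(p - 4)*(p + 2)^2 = p^4 - 6*p^3 - 12*p^2 + 56*p + 96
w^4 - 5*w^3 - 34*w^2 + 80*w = w*(w - 8)*(w - 2)*(w + 5)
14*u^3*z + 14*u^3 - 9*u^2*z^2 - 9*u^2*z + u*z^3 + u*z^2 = (-7*u + z)*(-2*u + z)*(u*z + u)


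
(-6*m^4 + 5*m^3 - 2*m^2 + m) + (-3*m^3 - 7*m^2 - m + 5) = -6*m^4 + 2*m^3 - 9*m^2 + 5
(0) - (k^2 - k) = -k^2 + k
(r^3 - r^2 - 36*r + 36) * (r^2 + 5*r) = r^5 + 4*r^4 - 41*r^3 - 144*r^2 + 180*r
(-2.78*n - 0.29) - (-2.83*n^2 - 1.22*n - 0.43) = 2.83*n^2 - 1.56*n + 0.14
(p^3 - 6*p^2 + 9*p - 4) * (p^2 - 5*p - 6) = p^5 - 11*p^4 + 33*p^3 - 13*p^2 - 34*p + 24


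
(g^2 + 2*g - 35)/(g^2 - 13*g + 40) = (g + 7)/(g - 8)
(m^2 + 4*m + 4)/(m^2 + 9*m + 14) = (m + 2)/(m + 7)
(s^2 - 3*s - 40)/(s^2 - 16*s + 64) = (s + 5)/(s - 8)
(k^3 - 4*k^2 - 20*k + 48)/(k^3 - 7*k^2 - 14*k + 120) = (k - 2)/(k - 5)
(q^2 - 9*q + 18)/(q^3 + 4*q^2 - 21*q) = (q - 6)/(q*(q + 7))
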